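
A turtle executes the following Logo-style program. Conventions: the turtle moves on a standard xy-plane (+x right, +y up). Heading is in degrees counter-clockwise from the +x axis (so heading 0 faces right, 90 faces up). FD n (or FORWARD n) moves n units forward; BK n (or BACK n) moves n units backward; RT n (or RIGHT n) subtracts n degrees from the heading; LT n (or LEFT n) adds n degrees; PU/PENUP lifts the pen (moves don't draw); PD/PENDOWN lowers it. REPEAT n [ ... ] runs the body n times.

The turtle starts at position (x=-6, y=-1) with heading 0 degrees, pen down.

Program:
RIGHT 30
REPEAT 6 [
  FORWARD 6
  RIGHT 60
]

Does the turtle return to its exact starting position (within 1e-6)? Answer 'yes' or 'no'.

Executing turtle program step by step:
Start: pos=(-6,-1), heading=0, pen down
RT 30: heading 0 -> 330
REPEAT 6 [
  -- iteration 1/6 --
  FD 6: (-6,-1) -> (-0.804,-4) [heading=330, draw]
  RT 60: heading 330 -> 270
  -- iteration 2/6 --
  FD 6: (-0.804,-4) -> (-0.804,-10) [heading=270, draw]
  RT 60: heading 270 -> 210
  -- iteration 3/6 --
  FD 6: (-0.804,-10) -> (-6,-13) [heading=210, draw]
  RT 60: heading 210 -> 150
  -- iteration 4/6 --
  FD 6: (-6,-13) -> (-11.196,-10) [heading=150, draw]
  RT 60: heading 150 -> 90
  -- iteration 5/6 --
  FD 6: (-11.196,-10) -> (-11.196,-4) [heading=90, draw]
  RT 60: heading 90 -> 30
  -- iteration 6/6 --
  FD 6: (-11.196,-4) -> (-6,-1) [heading=30, draw]
  RT 60: heading 30 -> 330
]
Final: pos=(-6,-1), heading=330, 6 segment(s) drawn

Start position: (-6, -1)
Final position: (-6, -1)
Distance = 0; < 1e-6 -> CLOSED

Answer: yes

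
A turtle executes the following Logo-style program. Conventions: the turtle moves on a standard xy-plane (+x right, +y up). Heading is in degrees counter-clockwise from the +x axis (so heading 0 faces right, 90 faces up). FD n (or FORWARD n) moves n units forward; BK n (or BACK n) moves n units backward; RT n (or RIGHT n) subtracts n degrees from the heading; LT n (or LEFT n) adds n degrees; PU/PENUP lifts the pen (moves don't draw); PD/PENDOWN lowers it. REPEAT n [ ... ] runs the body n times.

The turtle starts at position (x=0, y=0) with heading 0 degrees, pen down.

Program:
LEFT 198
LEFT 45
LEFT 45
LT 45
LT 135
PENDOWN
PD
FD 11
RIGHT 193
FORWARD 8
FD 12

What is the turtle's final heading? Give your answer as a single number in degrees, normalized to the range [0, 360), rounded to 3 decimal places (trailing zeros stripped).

Executing turtle program step by step:
Start: pos=(0,0), heading=0, pen down
LT 198: heading 0 -> 198
LT 45: heading 198 -> 243
LT 45: heading 243 -> 288
LT 45: heading 288 -> 333
LT 135: heading 333 -> 108
PD: pen down
PD: pen down
FD 11: (0,0) -> (-3.399,10.462) [heading=108, draw]
RT 193: heading 108 -> 275
FD 8: (-3.399,10.462) -> (-2.702,2.492) [heading=275, draw]
FD 12: (-2.702,2.492) -> (-1.656,-9.462) [heading=275, draw]
Final: pos=(-1.656,-9.462), heading=275, 3 segment(s) drawn

Answer: 275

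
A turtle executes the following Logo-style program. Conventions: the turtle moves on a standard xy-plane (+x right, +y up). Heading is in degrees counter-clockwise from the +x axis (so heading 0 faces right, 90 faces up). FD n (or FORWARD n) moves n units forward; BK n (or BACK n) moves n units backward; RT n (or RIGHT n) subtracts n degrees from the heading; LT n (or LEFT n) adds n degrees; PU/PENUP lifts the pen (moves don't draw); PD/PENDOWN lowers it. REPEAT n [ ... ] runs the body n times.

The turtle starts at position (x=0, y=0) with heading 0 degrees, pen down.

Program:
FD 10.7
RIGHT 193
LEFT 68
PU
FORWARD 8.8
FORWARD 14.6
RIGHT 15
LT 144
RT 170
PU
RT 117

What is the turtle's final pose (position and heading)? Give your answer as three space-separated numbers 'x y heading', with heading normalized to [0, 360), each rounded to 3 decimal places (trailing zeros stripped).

Executing turtle program step by step:
Start: pos=(0,0), heading=0, pen down
FD 10.7: (0,0) -> (10.7,0) [heading=0, draw]
RT 193: heading 0 -> 167
LT 68: heading 167 -> 235
PU: pen up
FD 8.8: (10.7,0) -> (5.653,-7.209) [heading=235, move]
FD 14.6: (5.653,-7.209) -> (-2.722,-19.168) [heading=235, move]
RT 15: heading 235 -> 220
LT 144: heading 220 -> 4
RT 170: heading 4 -> 194
PU: pen up
RT 117: heading 194 -> 77
Final: pos=(-2.722,-19.168), heading=77, 1 segment(s) drawn

Answer: -2.722 -19.168 77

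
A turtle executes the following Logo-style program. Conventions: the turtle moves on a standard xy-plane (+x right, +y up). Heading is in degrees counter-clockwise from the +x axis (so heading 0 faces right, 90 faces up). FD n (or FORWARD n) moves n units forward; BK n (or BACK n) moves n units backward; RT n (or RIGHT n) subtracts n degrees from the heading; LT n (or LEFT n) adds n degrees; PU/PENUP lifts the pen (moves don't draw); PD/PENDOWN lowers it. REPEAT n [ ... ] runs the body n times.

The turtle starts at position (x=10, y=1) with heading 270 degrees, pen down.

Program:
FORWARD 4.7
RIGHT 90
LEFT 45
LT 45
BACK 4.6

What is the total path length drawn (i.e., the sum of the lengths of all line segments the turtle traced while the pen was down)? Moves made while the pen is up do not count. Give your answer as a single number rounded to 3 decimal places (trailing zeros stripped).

Answer: 9.3

Derivation:
Executing turtle program step by step:
Start: pos=(10,1), heading=270, pen down
FD 4.7: (10,1) -> (10,-3.7) [heading=270, draw]
RT 90: heading 270 -> 180
LT 45: heading 180 -> 225
LT 45: heading 225 -> 270
BK 4.6: (10,-3.7) -> (10,0.9) [heading=270, draw]
Final: pos=(10,0.9), heading=270, 2 segment(s) drawn

Segment lengths:
  seg 1: (10,1) -> (10,-3.7), length = 4.7
  seg 2: (10,-3.7) -> (10,0.9), length = 4.6
Total = 9.3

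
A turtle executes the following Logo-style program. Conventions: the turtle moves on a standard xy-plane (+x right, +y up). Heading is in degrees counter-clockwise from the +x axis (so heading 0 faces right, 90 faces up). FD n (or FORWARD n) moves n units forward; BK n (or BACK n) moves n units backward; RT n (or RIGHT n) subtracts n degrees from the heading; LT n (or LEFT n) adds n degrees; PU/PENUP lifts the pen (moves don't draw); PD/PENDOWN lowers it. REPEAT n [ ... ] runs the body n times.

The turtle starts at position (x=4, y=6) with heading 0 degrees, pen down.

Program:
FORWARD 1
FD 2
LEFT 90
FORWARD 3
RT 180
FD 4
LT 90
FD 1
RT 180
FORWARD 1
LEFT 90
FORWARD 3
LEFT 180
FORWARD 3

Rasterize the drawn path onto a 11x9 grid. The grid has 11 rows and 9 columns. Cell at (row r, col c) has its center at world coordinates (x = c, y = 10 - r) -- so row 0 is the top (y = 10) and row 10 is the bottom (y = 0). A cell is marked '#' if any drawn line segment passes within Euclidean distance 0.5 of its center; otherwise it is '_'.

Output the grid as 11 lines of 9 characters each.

Answer: _________
_______#_
_______#_
_______#_
____####_
_______##
_______#_
_______#_
_______#_
_________
_________

Derivation:
Segment 0: (4,6) -> (5,6)
Segment 1: (5,6) -> (7,6)
Segment 2: (7,6) -> (7,9)
Segment 3: (7,9) -> (7,5)
Segment 4: (7,5) -> (8,5)
Segment 5: (8,5) -> (7,5)
Segment 6: (7,5) -> (7,2)
Segment 7: (7,2) -> (7,5)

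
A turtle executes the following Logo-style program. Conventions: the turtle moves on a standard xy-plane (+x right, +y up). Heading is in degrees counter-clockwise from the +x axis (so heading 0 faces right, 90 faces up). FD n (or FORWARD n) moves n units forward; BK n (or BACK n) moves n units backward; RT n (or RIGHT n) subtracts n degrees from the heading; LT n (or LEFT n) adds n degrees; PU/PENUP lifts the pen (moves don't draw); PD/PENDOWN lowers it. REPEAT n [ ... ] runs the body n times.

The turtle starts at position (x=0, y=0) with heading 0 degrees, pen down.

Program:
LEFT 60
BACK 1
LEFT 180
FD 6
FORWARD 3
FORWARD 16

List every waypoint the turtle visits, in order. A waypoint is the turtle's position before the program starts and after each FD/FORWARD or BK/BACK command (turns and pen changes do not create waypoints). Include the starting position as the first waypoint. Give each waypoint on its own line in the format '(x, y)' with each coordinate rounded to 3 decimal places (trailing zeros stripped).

Executing turtle program step by step:
Start: pos=(0,0), heading=0, pen down
LT 60: heading 0 -> 60
BK 1: (0,0) -> (-0.5,-0.866) [heading=60, draw]
LT 180: heading 60 -> 240
FD 6: (-0.5,-0.866) -> (-3.5,-6.062) [heading=240, draw]
FD 3: (-3.5,-6.062) -> (-5,-8.66) [heading=240, draw]
FD 16: (-5,-8.66) -> (-13,-22.517) [heading=240, draw]
Final: pos=(-13,-22.517), heading=240, 4 segment(s) drawn
Waypoints (5 total):
(0, 0)
(-0.5, -0.866)
(-3.5, -6.062)
(-5, -8.66)
(-13, -22.517)

Answer: (0, 0)
(-0.5, -0.866)
(-3.5, -6.062)
(-5, -8.66)
(-13, -22.517)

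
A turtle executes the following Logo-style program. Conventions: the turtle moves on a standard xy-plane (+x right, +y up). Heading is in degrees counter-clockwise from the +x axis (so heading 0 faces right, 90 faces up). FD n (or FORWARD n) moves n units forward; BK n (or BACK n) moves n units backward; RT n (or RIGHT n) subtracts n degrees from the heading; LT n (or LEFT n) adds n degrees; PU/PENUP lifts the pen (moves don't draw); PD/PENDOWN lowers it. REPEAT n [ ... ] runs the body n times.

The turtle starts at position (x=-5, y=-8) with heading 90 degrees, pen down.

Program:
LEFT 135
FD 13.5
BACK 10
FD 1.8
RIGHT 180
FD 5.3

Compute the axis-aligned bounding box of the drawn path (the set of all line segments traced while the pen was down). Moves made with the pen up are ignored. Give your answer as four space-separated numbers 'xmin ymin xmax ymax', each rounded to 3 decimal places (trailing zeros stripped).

Executing turtle program step by step:
Start: pos=(-5,-8), heading=90, pen down
LT 135: heading 90 -> 225
FD 13.5: (-5,-8) -> (-14.546,-17.546) [heading=225, draw]
BK 10: (-14.546,-17.546) -> (-7.475,-10.475) [heading=225, draw]
FD 1.8: (-7.475,-10.475) -> (-8.748,-11.748) [heading=225, draw]
RT 180: heading 225 -> 45
FD 5.3: (-8.748,-11.748) -> (-5,-8) [heading=45, draw]
Final: pos=(-5,-8), heading=45, 4 segment(s) drawn

Segment endpoints: x in {-14.546, -8.748, -7.475, -5, -5}, y in {-17.546, -11.748, -10.475, -8, -8}
xmin=-14.546, ymin=-17.546, xmax=-5, ymax=-8

Answer: -14.546 -17.546 -5 -8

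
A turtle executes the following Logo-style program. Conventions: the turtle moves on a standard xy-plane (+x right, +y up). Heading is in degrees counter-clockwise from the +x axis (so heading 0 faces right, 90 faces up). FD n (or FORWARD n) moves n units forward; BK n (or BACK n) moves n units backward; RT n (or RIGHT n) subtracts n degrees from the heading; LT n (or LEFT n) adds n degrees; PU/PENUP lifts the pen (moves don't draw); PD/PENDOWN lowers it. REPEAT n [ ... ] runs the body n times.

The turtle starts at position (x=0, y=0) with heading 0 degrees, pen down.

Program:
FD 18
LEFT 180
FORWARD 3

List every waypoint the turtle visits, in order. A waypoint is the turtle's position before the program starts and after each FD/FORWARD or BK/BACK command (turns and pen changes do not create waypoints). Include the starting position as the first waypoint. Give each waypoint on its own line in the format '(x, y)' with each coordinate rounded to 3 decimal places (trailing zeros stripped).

Executing turtle program step by step:
Start: pos=(0,0), heading=0, pen down
FD 18: (0,0) -> (18,0) [heading=0, draw]
LT 180: heading 0 -> 180
FD 3: (18,0) -> (15,0) [heading=180, draw]
Final: pos=(15,0), heading=180, 2 segment(s) drawn
Waypoints (3 total):
(0, 0)
(18, 0)
(15, 0)

Answer: (0, 0)
(18, 0)
(15, 0)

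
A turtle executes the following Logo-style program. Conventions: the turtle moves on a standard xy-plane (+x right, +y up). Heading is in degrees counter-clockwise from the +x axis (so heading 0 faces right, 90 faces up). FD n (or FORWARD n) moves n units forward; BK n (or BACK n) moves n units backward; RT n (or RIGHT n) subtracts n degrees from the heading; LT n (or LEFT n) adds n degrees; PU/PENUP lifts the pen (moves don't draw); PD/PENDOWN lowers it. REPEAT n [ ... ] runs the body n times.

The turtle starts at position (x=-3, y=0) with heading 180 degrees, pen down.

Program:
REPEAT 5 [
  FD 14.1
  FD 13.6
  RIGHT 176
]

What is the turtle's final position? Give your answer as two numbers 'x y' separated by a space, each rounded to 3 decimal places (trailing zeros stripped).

Executing turtle program step by step:
Start: pos=(-3,0), heading=180, pen down
REPEAT 5 [
  -- iteration 1/5 --
  FD 14.1: (-3,0) -> (-17.1,0) [heading=180, draw]
  FD 13.6: (-17.1,0) -> (-30.7,0) [heading=180, draw]
  RT 176: heading 180 -> 4
  -- iteration 2/5 --
  FD 14.1: (-30.7,0) -> (-16.634,0.984) [heading=4, draw]
  FD 13.6: (-16.634,0.984) -> (-3.067,1.932) [heading=4, draw]
  RT 176: heading 4 -> 188
  -- iteration 3/5 --
  FD 14.1: (-3.067,1.932) -> (-17.03,-0.03) [heading=188, draw]
  FD 13.6: (-17.03,-0.03) -> (-30.498,-1.923) [heading=188, draw]
  RT 176: heading 188 -> 12
  -- iteration 4/5 --
  FD 14.1: (-30.498,-1.923) -> (-16.706,1.009) [heading=12, draw]
  FD 13.6: (-16.706,1.009) -> (-3.403,3.836) [heading=12, draw]
  RT 176: heading 12 -> 196
  -- iteration 5/5 --
  FD 14.1: (-3.403,3.836) -> (-16.957,-0.05) [heading=196, draw]
  FD 13.6: (-16.957,-0.05) -> (-30.03,-3.799) [heading=196, draw]
  RT 176: heading 196 -> 20
]
Final: pos=(-30.03,-3.799), heading=20, 10 segment(s) drawn

Answer: -30.03 -3.799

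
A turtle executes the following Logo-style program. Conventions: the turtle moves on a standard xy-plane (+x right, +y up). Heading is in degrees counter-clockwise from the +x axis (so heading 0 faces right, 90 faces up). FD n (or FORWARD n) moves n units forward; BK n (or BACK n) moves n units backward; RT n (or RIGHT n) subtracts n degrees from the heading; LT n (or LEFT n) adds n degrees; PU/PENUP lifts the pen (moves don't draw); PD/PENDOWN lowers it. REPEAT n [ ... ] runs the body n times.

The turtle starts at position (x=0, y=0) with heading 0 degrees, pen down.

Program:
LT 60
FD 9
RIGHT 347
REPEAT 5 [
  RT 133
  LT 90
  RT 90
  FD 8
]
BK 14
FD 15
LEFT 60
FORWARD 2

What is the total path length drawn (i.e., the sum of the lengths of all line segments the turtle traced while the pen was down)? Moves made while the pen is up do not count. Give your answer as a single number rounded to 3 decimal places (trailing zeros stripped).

Answer: 80

Derivation:
Executing turtle program step by step:
Start: pos=(0,0), heading=0, pen down
LT 60: heading 0 -> 60
FD 9: (0,0) -> (4.5,7.794) [heading=60, draw]
RT 347: heading 60 -> 73
REPEAT 5 [
  -- iteration 1/5 --
  RT 133: heading 73 -> 300
  LT 90: heading 300 -> 30
  RT 90: heading 30 -> 300
  FD 8: (4.5,7.794) -> (8.5,0.866) [heading=300, draw]
  -- iteration 2/5 --
  RT 133: heading 300 -> 167
  LT 90: heading 167 -> 257
  RT 90: heading 257 -> 167
  FD 8: (8.5,0.866) -> (0.705,2.666) [heading=167, draw]
  -- iteration 3/5 --
  RT 133: heading 167 -> 34
  LT 90: heading 34 -> 124
  RT 90: heading 124 -> 34
  FD 8: (0.705,2.666) -> (7.337,7.139) [heading=34, draw]
  -- iteration 4/5 --
  RT 133: heading 34 -> 261
  LT 90: heading 261 -> 351
  RT 90: heading 351 -> 261
  FD 8: (7.337,7.139) -> (6.086,-0.762) [heading=261, draw]
  -- iteration 5/5 --
  RT 133: heading 261 -> 128
  LT 90: heading 128 -> 218
  RT 90: heading 218 -> 128
  FD 8: (6.086,-0.762) -> (1.161,5.542) [heading=128, draw]
]
BK 14: (1.161,5.542) -> (9.78,-5.49) [heading=128, draw]
FD 15: (9.78,-5.49) -> (0.545,6.33) [heading=128, draw]
LT 60: heading 128 -> 188
FD 2: (0.545,6.33) -> (-1.436,6.051) [heading=188, draw]
Final: pos=(-1.436,6.051), heading=188, 9 segment(s) drawn

Segment lengths:
  seg 1: (0,0) -> (4.5,7.794), length = 9
  seg 2: (4.5,7.794) -> (8.5,0.866), length = 8
  seg 3: (8.5,0.866) -> (0.705,2.666), length = 8
  seg 4: (0.705,2.666) -> (7.337,7.139), length = 8
  seg 5: (7.337,7.139) -> (6.086,-0.762), length = 8
  seg 6: (6.086,-0.762) -> (1.161,5.542), length = 8
  seg 7: (1.161,5.542) -> (9.78,-5.49), length = 14
  seg 8: (9.78,-5.49) -> (0.545,6.33), length = 15
  seg 9: (0.545,6.33) -> (-1.436,6.051), length = 2
Total = 80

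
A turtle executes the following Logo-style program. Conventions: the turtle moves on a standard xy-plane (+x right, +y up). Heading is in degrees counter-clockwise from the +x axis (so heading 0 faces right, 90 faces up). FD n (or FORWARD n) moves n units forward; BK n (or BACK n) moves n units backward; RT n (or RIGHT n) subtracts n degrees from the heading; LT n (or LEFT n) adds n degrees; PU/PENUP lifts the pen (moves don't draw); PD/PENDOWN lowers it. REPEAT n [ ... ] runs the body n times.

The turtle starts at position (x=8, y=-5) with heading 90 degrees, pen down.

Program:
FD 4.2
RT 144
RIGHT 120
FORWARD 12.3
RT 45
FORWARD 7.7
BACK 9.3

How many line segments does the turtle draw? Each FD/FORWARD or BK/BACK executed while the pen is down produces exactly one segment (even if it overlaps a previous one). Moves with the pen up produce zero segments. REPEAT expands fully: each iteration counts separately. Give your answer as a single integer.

Answer: 4

Derivation:
Executing turtle program step by step:
Start: pos=(8,-5), heading=90, pen down
FD 4.2: (8,-5) -> (8,-0.8) [heading=90, draw]
RT 144: heading 90 -> 306
RT 120: heading 306 -> 186
FD 12.3: (8,-0.8) -> (-4.233,-2.086) [heading=186, draw]
RT 45: heading 186 -> 141
FD 7.7: (-4.233,-2.086) -> (-10.217,2.76) [heading=141, draw]
BK 9.3: (-10.217,2.76) -> (-2.989,-3.093) [heading=141, draw]
Final: pos=(-2.989,-3.093), heading=141, 4 segment(s) drawn
Segments drawn: 4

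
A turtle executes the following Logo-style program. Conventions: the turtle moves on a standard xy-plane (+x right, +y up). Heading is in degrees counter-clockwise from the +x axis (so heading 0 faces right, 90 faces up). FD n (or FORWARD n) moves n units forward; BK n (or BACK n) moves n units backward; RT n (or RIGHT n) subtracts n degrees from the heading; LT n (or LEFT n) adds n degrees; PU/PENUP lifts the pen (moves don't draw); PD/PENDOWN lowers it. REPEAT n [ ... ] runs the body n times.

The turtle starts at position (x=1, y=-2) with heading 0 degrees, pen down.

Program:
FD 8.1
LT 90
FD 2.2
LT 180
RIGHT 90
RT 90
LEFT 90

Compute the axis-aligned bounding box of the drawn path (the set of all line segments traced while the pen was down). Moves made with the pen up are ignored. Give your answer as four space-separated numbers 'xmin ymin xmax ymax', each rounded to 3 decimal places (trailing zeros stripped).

Answer: 1 -2 9.1 0.2

Derivation:
Executing turtle program step by step:
Start: pos=(1,-2), heading=0, pen down
FD 8.1: (1,-2) -> (9.1,-2) [heading=0, draw]
LT 90: heading 0 -> 90
FD 2.2: (9.1,-2) -> (9.1,0.2) [heading=90, draw]
LT 180: heading 90 -> 270
RT 90: heading 270 -> 180
RT 90: heading 180 -> 90
LT 90: heading 90 -> 180
Final: pos=(9.1,0.2), heading=180, 2 segment(s) drawn

Segment endpoints: x in {1, 9.1}, y in {-2, 0.2}
xmin=1, ymin=-2, xmax=9.1, ymax=0.2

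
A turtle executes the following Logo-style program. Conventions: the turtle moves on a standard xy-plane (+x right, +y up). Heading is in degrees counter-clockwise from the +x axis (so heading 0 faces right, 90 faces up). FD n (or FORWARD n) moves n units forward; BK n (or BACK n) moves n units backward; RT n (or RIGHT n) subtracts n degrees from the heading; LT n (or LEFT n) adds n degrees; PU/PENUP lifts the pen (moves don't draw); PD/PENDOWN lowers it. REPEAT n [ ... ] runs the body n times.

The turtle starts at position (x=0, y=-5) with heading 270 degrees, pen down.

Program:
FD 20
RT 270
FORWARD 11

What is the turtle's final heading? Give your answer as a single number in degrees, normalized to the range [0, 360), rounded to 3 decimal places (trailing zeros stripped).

Executing turtle program step by step:
Start: pos=(0,-5), heading=270, pen down
FD 20: (0,-5) -> (0,-25) [heading=270, draw]
RT 270: heading 270 -> 0
FD 11: (0,-25) -> (11,-25) [heading=0, draw]
Final: pos=(11,-25), heading=0, 2 segment(s) drawn

Answer: 0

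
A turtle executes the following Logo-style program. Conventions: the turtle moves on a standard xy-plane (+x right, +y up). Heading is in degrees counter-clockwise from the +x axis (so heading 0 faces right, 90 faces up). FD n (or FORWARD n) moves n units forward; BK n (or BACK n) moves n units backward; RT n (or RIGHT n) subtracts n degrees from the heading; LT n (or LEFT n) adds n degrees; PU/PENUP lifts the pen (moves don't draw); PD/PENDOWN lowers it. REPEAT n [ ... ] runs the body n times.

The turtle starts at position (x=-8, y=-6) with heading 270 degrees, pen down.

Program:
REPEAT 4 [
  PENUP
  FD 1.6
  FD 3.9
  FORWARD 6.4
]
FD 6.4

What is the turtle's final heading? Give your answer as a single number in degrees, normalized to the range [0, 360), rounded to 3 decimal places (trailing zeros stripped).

Executing turtle program step by step:
Start: pos=(-8,-6), heading=270, pen down
REPEAT 4 [
  -- iteration 1/4 --
  PU: pen up
  FD 1.6: (-8,-6) -> (-8,-7.6) [heading=270, move]
  FD 3.9: (-8,-7.6) -> (-8,-11.5) [heading=270, move]
  FD 6.4: (-8,-11.5) -> (-8,-17.9) [heading=270, move]
  -- iteration 2/4 --
  PU: pen up
  FD 1.6: (-8,-17.9) -> (-8,-19.5) [heading=270, move]
  FD 3.9: (-8,-19.5) -> (-8,-23.4) [heading=270, move]
  FD 6.4: (-8,-23.4) -> (-8,-29.8) [heading=270, move]
  -- iteration 3/4 --
  PU: pen up
  FD 1.6: (-8,-29.8) -> (-8,-31.4) [heading=270, move]
  FD 3.9: (-8,-31.4) -> (-8,-35.3) [heading=270, move]
  FD 6.4: (-8,-35.3) -> (-8,-41.7) [heading=270, move]
  -- iteration 4/4 --
  PU: pen up
  FD 1.6: (-8,-41.7) -> (-8,-43.3) [heading=270, move]
  FD 3.9: (-8,-43.3) -> (-8,-47.2) [heading=270, move]
  FD 6.4: (-8,-47.2) -> (-8,-53.6) [heading=270, move]
]
FD 6.4: (-8,-53.6) -> (-8,-60) [heading=270, move]
Final: pos=(-8,-60), heading=270, 0 segment(s) drawn

Answer: 270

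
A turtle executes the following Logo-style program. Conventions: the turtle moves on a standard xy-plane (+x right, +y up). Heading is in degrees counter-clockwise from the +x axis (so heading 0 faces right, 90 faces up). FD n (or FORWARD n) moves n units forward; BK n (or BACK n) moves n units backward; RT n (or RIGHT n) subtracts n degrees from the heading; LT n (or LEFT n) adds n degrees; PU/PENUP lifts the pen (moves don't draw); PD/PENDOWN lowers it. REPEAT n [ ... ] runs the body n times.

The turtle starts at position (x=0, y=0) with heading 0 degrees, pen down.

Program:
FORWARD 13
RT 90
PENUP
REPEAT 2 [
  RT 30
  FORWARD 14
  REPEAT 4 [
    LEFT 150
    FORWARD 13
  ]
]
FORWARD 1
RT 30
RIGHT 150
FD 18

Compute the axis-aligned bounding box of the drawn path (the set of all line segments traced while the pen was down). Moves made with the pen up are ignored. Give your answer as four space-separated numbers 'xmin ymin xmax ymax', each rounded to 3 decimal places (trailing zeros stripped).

Executing turtle program step by step:
Start: pos=(0,0), heading=0, pen down
FD 13: (0,0) -> (13,0) [heading=0, draw]
RT 90: heading 0 -> 270
PU: pen up
REPEAT 2 [
  -- iteration 1/2 --
  RT 30: heading 270 -> 240
  FD 14: (13,0) -> (6,-12.124) [heading=240, move]
  REPEAT 4 [
    -- iteration 1/4 --
    LT 150: heading 240 -> 30
    FD 13: (6,-12.124) -> (17.258,-5.624) [heading=30, move]
    -- iteration 2/4 --
    LT 150: heading 30 -> 180
    FD 13: (17.258,-5.624) -> (4.258,-5.624) [heading=180, move]
    -- iteration 3/4 --
    LT 150: heading 180 -> 330
    FD 13: (4.258,-5.624) -> (15.517,-12.124) [heading=330, move]
    -- iteration 4/4 --
    LT 150: heading 330 -> 120
    FD 13: (15.517,-12.124) -> (9.017,-0.866) [heading=120, move]
  ]
  -- iteration 2/2 --
  RT 30: heading 120 -> 90
  FD 14: (9.017,-0.866) -> (9.017,13.134) [heading=90, move]
  REPEAT 4 [
    -- iteration 1/4 --
    LT 150: heading 90 -> 240
    FD 13: (9.017,13.134) -> (2.517,1.876) [heading=240, move]
    -- iteration 2/4 --
    LT 150: heading 240 -> 30
    FD 13: (2.517,1.876) -> (13.775,8.376) [heading=30, move]
    -- iteration 3/4 --
    LT 150: heading 30 -> 180
    FD 13: (13.775,8.376) -> (0.775,8.376) [heading=180, move]
    -- iteration 4/4 --
    LT 150: heading 180 -> 330
    FD 13: (0.775,8.376) -> (12.033,1.876) [heading=330, move]
  ]
]
FD 1: (12.033,1.876) -> (12.899,1.376) [heading=330, move]
RT 30: heading 330 -> 300
RT 150: heading 300 -> 150
FD 18: (12.899,1.376) -> (-2.689,10.376) [heading=150, move]
Final: pos=(-2.689,10.376), heading=150, 1 segment(s) drawn

Segment endpoints: x in {0, 13}, y in {0}
xmin=0, ymin=0, xmax=13, ymax=0

Answer: 0 0 13 0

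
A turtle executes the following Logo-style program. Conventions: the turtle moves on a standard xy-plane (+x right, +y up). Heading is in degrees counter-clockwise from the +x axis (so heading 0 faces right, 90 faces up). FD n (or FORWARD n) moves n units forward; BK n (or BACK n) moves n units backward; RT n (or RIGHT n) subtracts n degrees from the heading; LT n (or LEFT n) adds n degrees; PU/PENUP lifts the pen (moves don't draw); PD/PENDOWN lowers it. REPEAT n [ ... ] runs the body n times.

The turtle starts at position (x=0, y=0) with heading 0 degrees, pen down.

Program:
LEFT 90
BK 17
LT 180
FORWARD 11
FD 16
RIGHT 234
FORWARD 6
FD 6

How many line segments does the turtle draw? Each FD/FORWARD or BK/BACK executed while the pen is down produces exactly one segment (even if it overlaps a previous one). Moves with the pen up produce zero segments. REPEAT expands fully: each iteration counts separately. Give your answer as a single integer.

Executing turtle program step by step:
Start: pos=(0,0), heading=0, pen down
LT 90: heading 0 -> 90
BK 17: (0,0) -> (0,-17) [heading=90, draw]
LT 180: heading 90 -> 270
FD 11: (0,-17) -> (0,-28) [heading=270, draw]
FD 16: (0,-28) -> (0,-44) [heading=270, draw]
RT 234: heading 270 -> 36
FD 6: (0,-44) -> (4.854,-40.473) [heading=36, draw]
FD 6: (4.854,-40.473) -> (9.708,-36.947) [heading=36, draw]
Final: pos=(9.708,-36.947), heading=36, 5 segment(s) drawn
Segments drawn: 5

Answer: 5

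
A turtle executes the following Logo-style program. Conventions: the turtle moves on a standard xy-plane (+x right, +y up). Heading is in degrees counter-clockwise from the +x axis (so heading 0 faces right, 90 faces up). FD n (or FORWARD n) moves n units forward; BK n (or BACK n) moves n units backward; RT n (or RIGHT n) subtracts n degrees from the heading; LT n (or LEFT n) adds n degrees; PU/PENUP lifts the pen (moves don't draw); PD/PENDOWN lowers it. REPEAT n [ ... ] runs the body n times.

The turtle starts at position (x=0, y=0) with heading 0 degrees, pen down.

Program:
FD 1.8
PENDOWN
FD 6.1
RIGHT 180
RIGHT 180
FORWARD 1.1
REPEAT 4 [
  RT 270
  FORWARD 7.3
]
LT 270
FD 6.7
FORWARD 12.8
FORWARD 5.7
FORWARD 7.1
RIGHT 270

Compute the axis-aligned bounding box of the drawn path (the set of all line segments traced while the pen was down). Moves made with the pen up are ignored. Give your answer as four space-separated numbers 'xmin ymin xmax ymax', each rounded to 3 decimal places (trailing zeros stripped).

Executing turtle program step by step:
Start: pos=(0,0), heading=0, pen down
FD 1.8: (0,0) -> (1.8,0) [heading=0, draw]
PD: pen down
FD 6.1: (1.8,0) -> (7.9,0) [heading=0, draw]
RT 180: heading 0 -> 180
RT 180: heading 180 -> 0
FD 1.1: (7.9,0) -> (9,0) [heading=0, draw]
REPEAT 4 [
  -- iteration 1/4 --
  RT 270: heading 0 -> 90
  FD 7.3: (9,0) -> (9,7.3) [heading=90, draw]
  -- iteration 2/4 --
  RT 270: heading 90 -> 180
  FD 7.3: (9,7.3) -> (1.7,7.3) [heading=180, draw]
  -- iteration 3/4 --
  RT 270: heading 180 -> 270
  FD 7.3: (1.7,7.3) -> (1.7,0) [heading=270, draw]
  -- iteration 4/4 --
  RT 270: heading 270 -> 0
  FD 7.3: (1.7,0) -> (9,0) [heading=0, draw]
]
LT 270: heading 0 -> 270
FD 6.7: (9,0) -> (9,-6.7) [heading=270, draw]
FD 12.8: (9,-6.7) -> (9,-19.5) [heading=270, draw]
FD 5.7: (9,-19.5) -> (9,-25.2) [heading=270, draw]
FD 7.1: (9,-25.2) -> (9,-32.3) [heading=270, draw]
RT 270: heading 270 -> 0
Final: pos=(9,-32.3), heading=0, 11 segment(s) drawn

Segment endpoints: x in {0, 1.7, 1.7, 1.8, 7.9, 9, 9, 9, 9, 9, 9, 9}, y in {-32.3, -25.2, -19.5, -6.7, 0, 0, 0, 0, 7.3, 7.3}
xmin=0, ymin=-32.3, xmax=9, ymax=7.3

Answer: 0 -32.3 9 7.3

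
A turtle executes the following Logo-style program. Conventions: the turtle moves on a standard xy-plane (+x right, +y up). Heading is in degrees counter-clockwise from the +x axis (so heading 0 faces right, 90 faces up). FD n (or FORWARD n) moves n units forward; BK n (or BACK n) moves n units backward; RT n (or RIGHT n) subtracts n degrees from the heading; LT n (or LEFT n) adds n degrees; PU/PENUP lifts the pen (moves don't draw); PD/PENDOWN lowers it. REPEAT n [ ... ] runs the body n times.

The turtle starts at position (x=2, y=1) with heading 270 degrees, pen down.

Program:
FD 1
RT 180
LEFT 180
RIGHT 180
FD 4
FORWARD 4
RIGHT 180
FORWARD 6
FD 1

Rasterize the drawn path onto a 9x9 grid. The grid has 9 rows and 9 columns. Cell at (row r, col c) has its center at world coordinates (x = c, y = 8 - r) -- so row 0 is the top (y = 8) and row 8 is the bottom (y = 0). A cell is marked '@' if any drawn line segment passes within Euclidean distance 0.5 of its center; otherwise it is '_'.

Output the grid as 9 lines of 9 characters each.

Answer: __@______
__@______
__@______
__@______
__@______
__@______
__@______
__@______
__@______

Derivation:
Segment 0: (2,1) -> (2,0)
Segment 1: (2,0) -> (2,4)
Segment 2: (2,4) -> (2,8)
Segment 3: (2,8) -> (2,2)
Segment 4: (2,2) -> (2,1)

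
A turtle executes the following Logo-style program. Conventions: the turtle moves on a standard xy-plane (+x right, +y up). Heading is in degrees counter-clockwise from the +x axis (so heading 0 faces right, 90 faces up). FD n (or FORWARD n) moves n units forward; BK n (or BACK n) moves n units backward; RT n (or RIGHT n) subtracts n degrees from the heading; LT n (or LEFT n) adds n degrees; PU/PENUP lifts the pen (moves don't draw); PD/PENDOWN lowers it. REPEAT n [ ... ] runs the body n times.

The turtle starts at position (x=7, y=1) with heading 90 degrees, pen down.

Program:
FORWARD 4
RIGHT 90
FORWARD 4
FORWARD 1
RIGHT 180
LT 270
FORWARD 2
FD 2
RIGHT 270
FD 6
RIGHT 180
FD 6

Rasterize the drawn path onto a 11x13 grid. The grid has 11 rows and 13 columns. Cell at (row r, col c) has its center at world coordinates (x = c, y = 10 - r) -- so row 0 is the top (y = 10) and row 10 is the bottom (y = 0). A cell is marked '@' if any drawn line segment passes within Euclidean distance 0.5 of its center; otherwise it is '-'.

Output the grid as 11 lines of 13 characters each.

Answer: -------------
------@@@@@@@
------------@
------------@
------------@
-------@@@@@@
-------@-----
-------@-----
-------@-----
-------@-----
-------------

Derivation:
Segment 0: (7,1) -> (7,5)
Segment 1: (7,5) -> (11,5)
Segment 2: (11,5) -> (12,5)
Segment 3: (12,5) -> (12,7)
Segment 4: (12,7) -> (12,9)
Segment 5: (12,9) -> (6,9)
Segment 6: (6,9) -> (12,9)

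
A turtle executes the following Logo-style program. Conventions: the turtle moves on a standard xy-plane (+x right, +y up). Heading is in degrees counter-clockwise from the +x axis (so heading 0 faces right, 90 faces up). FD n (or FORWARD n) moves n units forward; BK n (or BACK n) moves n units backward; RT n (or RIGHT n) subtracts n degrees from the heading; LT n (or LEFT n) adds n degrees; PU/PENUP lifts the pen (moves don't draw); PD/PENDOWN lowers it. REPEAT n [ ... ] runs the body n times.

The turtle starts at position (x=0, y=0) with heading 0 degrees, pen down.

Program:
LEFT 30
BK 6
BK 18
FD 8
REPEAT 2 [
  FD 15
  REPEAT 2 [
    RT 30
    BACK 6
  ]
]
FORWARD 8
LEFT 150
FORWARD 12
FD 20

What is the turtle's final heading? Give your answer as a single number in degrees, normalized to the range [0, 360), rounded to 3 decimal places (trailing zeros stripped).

Answer: 60

Derivation:
Executing turtle program step by step:
Start: pos=(0,0), heading=0, pen down
LT 30: heading 0 -> 30
BK 6: (0,0) -> (-5.196,-3) [heading=30, draw]
BK 18: (-5.196,-3) -> (-20.785,-12) [heading=30, draw]
FD 8: (-20.785,-12) -> (-13.856,-8) [heading=30, draw]
REPEAT 2 [
  -- iteration 1/2 --
  FD 15: (-13.856,-8) -> (-0.866,-0.5) [heading=30, draw]
  REPEAT 2 [
    -- iteration 1/2 --
    RT 30: heading 30 -> 0
    BK 6: (-0.866,-0.5) -> (-6.866,-0.5) [heading=0, draw]
    -- iteration 2/2 --
    RT 30: heading 0 -> 330
    BK 6: (-6.866,-0.5) -> (-12.062,2.5) [heading=330, draw]
  ]
  -- iteration 2/2 --
  FD 15: (-12.062,2.5) -> (0.928,-5) [heading=330, draw]
  REPEAT 2 [
    -- iteration 1/2 --
    RT 30: heading 330 -> 300
    BK 6: (0.928,-5) -> (-2.072,0.196) [heading=300, draw]
    -- iteration 2/2 --
    RT 30: heading 300 -> 270
    BK 6: (-2.072,0.196) -> (-2.072,6.196) [heading=270, draw]
  ]
]
FD 8: (-2.072,6.196) -> (-2.072,-1.804) [heading=270, draw]
LT 150: heading 270 -> 60
FD 12: (-2.072,-1.804) -> (3.928,8.588) [heading=60, draw]
FD 20: (3.928,8.588) -> (13.928,25.909) [heading=60, draw]
Final: pos=(13.928,25.909), heading=60, 12 segment(s) drawn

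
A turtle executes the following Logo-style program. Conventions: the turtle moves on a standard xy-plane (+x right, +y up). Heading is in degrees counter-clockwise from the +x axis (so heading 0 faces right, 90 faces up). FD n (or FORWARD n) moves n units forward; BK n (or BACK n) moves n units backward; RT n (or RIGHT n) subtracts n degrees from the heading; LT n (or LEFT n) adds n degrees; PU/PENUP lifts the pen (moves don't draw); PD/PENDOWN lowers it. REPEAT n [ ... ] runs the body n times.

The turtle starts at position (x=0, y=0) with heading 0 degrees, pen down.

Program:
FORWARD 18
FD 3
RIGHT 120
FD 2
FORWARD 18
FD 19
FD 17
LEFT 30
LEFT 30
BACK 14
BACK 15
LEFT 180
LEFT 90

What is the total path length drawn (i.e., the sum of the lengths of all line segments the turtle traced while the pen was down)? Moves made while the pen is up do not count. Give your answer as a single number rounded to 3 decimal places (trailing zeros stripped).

Executing turtle program step by step:
Start: pos=(0,0), heading=0, pen down
FD 18: (0,0) -> (18,0) [heading=0, draw]
FD 3: (18,0) -> (21,0) [heading=0, draw]
RT 120: heading 0 -> 240
FD 2: (21,0) -> (20,-1.732) [heading=240, draw]
FD 18: (20,-1.732) -> (11,-17.321) [heading=240, draw]
FD 19: (11,-17.321) -> (1.5,-33.775) [heading=240, draw]
FD 17: (1.5,-33.775) -> (-7,-48.497) [heading=240, draw]
LT 30: heading 240 -> 270
LT 30: heading 270 -> 300
BK 14: (-7,-48.497) -> (-14,-36.373) [heading=300, draw]
BK 15: (-14,-36.373) -> (-21.5,-23.383) [heading=300, draw]
LT 180: heading 300 -> 120
LT 90: heading 120 -> 210
Final: pos=(-21.5,-23.383), heading=210, 8 segment(s) drawn

Segment lengths:
  seg 1: (0,0) -> (18,0), length = 18
  seg 2: (18,0) -> (21,0), length = 3
  seg 3: (21,0) -> (20,-1.732), length = 2
  seg 4: (20,-1.732) -> (11,-17.321), length = 18
  seg 5: (11,-17.321) -> (1.5,-33.775), length = 19
  seg 6: (1.5,-33.775) -> (-7,-48.497), length = 17
  seg 7: (-7,-48.497) -> (-14,-36.373), length = 14
  seg 8: (-14,-36.373) -> (-21.5,-23.383), length = 15
Total = 106

Answer: 106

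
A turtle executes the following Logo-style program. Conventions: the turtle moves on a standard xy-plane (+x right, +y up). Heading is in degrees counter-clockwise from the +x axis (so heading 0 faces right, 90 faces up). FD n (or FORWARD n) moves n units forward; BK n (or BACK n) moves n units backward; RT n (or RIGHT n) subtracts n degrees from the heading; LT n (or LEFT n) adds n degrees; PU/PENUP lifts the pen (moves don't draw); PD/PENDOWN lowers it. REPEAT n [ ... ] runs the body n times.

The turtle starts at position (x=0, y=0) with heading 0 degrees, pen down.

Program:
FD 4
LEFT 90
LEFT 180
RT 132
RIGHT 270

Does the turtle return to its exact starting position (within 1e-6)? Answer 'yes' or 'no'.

Answer: no

Derivation:
Executing turtle program step by step:
Start: pos=(0,0), heading=0, pen down
FD 4: (0,0) -> (4,0) [heading=0, draw]
LT 90: heading 0 -> 90
LT 180: heading 90 -> 270
RT 132: heading 270 -> 138
RT 270: heading 138 -> 228
Final: pos=(4,0), heading=228, 1 segment(s) drawn

Start position: (0, 0)
Final position: (4, 0)
Distance = 4; >= 1e-6 -> NOT closed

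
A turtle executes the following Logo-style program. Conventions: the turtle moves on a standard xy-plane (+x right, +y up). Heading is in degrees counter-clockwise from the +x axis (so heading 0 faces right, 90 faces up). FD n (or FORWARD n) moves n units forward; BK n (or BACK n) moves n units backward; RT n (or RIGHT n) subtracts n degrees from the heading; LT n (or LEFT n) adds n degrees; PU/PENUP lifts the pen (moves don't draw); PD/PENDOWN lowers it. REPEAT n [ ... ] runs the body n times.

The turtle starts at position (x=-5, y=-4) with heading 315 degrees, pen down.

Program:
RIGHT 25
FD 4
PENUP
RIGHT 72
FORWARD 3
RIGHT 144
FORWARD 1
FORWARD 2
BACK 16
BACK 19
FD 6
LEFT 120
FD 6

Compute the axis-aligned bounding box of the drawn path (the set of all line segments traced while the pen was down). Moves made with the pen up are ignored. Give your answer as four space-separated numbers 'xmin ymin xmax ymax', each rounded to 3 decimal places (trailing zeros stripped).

Executing turtle program step by step:
Start: pos=(-5,-4), heading=315, pen down
RT 25: heading 315 -> 290
FD 4: (-5,-4) -> (-3.632,-7.759) [heading=290, draw]
PU: pen up
RT 72: heading 290 -> 218
FD 3: (-3.632,-7.759) -> (-5.996,-9.606) [heading=218, move]
RT 144: heading 218 -> 74
FD 1: (-5.996,-9.606) -> (-5.72,-8.644) [heading=74, move]
FD 2: (-5.72,-8.644) -> (-5.169,-6.722) [heading=74, move]
BK 16: (-5.169,-6.722) -> (-9.579,-22.102) [heading=74, move]
BK 19: (-9.579,-22.102) -> (-14.816,-40.366) [heading=74, move]
FD 6: (-14.816,-40.366) -> (-13.163,-34.599) [heading=74, move]
LT 120: heading 74 -> 194
FD 6: (-13.163,-34.599) -> (-18.984,-36.05) [heading=194, move]
Final: pos=(-18.984,-36.05), heading=194, 1 segment(s) drawn

Segment endpoints: x in {-5, -3.632}, y in {-7.759, -4}
xmin=-5, ymin=-7.759, xmax=-3.632, ymax=-4

Answer: -5 -7.759 -3.632 -4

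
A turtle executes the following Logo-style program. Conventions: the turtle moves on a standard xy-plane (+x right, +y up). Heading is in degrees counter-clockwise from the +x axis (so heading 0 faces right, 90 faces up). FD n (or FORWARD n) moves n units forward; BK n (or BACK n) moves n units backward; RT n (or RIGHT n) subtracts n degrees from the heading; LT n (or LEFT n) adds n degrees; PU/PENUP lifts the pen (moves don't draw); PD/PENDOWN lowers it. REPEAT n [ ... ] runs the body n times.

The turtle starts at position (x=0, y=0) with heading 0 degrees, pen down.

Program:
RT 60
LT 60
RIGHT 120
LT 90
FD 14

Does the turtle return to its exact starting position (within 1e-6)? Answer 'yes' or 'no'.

Answer: no

Derivation:
Executing turtle program step by step:
Start: pos=(0,0), heading=0, pen down
RT 60: heading 0 -> 300
LT 60: heading 300 -> 0
RT 120: heading 0 -> 240
LT 90: heading 240 -> 330
FD 14: (0,0) -> (12.124,-7) [heading=330, draw]
Final: pos=(12.124,-7), heading=330, 1 segment(s) drawn

Start position: (0, 0)
Final position: (12.124, -7)
Distance = 14; >= 1e-6 -> NOT closed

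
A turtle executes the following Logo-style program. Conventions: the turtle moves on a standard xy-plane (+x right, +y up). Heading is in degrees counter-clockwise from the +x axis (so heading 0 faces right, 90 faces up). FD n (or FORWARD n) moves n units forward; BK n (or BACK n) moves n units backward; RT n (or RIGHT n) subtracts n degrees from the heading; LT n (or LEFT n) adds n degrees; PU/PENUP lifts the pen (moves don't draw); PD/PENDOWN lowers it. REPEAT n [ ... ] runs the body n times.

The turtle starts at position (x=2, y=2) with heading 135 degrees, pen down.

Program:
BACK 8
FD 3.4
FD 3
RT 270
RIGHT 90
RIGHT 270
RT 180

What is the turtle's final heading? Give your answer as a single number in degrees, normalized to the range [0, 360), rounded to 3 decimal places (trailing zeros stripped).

Answer: 45

Derivation:
Executing turtle program step by step:
Start: pos=(2,2), heading=135, pen down
BK 8: (2,2) -> (7.657,-3.657) [heading=135, draw]
FD 3.4: (7.657,-3.657) -> (5.253,-1.253) [heading=135, draw]
FD 3: (5.253,-1.253) -> (3.131,0.869) [heading=135, draw]
RT 270: heading 135 -> 225
RT 90: heading 225 -> 135
RT 270: heading 135 -> 225
RT 180: heading 225 -> 45
Final: pos=(3.131,0.869), heading=45, 3 segment(s) drawn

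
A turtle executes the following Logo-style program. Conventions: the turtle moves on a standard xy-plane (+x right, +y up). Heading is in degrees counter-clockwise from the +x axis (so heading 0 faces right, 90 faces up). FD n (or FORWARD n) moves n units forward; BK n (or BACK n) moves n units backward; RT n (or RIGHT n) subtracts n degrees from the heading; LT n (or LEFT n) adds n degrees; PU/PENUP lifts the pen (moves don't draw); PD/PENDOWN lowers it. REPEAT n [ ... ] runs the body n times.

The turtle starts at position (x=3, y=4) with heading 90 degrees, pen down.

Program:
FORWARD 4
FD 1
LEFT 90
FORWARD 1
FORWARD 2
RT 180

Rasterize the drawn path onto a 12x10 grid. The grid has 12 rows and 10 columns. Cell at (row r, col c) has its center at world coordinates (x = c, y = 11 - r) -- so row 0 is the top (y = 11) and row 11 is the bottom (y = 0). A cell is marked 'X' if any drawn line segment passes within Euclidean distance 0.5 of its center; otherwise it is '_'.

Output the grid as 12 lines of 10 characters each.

Segment 0: (3,4) -> (3,8)
Segment 1: (3,8) -> (3,9)
Segment 2: (3,9) -> (2,9)
Segment 3: (2,9) -> (0,9)

Answer: __________
__________
XXXX______
___X______
___X______
___X______
___X______
___X______
__________
__________
__________
__________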